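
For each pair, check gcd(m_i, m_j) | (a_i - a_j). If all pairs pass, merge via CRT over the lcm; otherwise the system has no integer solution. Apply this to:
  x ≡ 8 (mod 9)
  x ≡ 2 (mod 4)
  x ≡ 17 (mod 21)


Moduli 9, 4, 21 are not pairwise coprime, so CRT works modulo lcm(m_i) when all pairwise compatibility conditions hold.
Pairwise compatibility: gcd(m_i, m_j) must divide a_i - a_j for every pair.
Merge one congruence at a time:
  Start: x ≡ 8 (mod 9).
  Combine with x ≡ 2 (mod 4): gcd(9, 4) = 1; 2 - 8 = -6, which IS divisible by 1, so compatible.
    Write x = 8 + 9·t and substitute into x ≡ 2 (mod 4): 9·t ≡ 2 − 8 = -6 (mod 4).
    Reduce coefficients mod 4: 1·t ≡ 2 (mod 4).
    So t ≡ 2 (mod 4).
    Then x = 8 + 9·2 = 26, valid modulo lcm(9, 4) = 36: x ≡ 26 (mod 36).
  Combine with x ≡ 17 (mod 21): gcd(36, 21) = 3; 17 - 26 = -9, which IS divisible by 3, so compatible.
    Write x = 26 + 36·t and substitute into x ≡ 17 (mod 21): 36·t ≡ 17 − 26 = -9 (mod 21).
    Divide the congruence (and modulus) by g = 3: 12·t ≡ -3 (mod 7).
    Reduce coefficients mod 7: 5·t ≡ 4 (mod 7).
    The inverse of 5 mod 7 is 3 (since 5·3 = 15 = 2·7 + 1), so t ≡ 3·4 = 12 ≡ 5 (mod 7).
    Then x = 26 + 36·5 = 206, valid modulo lcm(36, 21) = 252: x ≡ 206 (mod 252).
Verify: 206 mod 9 = 8, 206 mod 4 = 2, 206 mod 21 = 17.

x ≡ 206 (mod 252).


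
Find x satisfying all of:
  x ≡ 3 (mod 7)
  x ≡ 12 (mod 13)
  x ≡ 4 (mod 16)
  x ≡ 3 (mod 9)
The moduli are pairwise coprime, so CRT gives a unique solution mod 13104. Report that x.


Product of moduli M = 7 · 13 · 16 · 9 = 13104.
Merge one congruence at a time:
  Start: x ≡ 3 (mod 7).
  Combine with x ≡ 12 (mod 13); new modulus lcm = 91.
    Write x = 3 + 7·t and substitute into x ≡ 12 (mod 13): 7·t ≡ 12 − 3 = 9 (mod 13).
    The inverse of 7 mod 13 is 2 (since 7·2 = 14 = 1·13 + 1), so t ≡ 2·9 = 18 ≡ 5 (mod 13).
    Then x = 3 + 7·5 = 38, valid modulo lcm(7, 13) = 91: x ≡ 38 (mod 91).
  Combine with x ≡ 4 (mod 16); new modulus lcm = 1456.
    Write x = 38 + 91·t and substitute into x ≡ 4 (mod 16): 91·t ≡ 4 − 38 = -34 (mod 16).
    Reduce coefficients mod 16: 11·t ≡ 14 (mod 16).
    The inverse of 11 mod 16 is 3 (since 11·3 = 33 = 2·16 + 1), so t ≡ 3·14 = 42 ≡ 10 (mod 16).
    Then x = 38 + 91·10 = 948, valid modulo lcm(91, 16) = 1456: x ≡ 948 (mod 1456).
  Combine with x ≡ 3 (mod 9); new modulus lcm = 13104.
    Write x = 948 + 1456·t and substitute into x ≡ 3 (mod 9): 1456·t ≡ 3 − 948 = -945 (mod 9).
    Reduce coefficients mod 9: 7·t ≡ 0 (mod 9).
    The inverse of 7 mod 9 is 4 (since 7·4 = 28 = 3·9 + 1), so t ≡ 4·0 = 0 ≡ 0 (mod 9).
    Then x = 948 + 1456·0 = 948, valid modulo lcm(1456, 9) = 13104: x ≡ 948 (mod 13104).
Verify against each original: 948 mod 7 = 3, 948 mod 13 = 12, 948 mod 16 = 4, 948 mod 9 = 3.

x ≡ 948 (mod 13104).


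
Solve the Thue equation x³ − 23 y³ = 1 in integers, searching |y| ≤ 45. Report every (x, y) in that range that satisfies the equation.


The equation is x³ - 23y³ = 1. For fixed y, x³ = 23·y³ + 1, so a solution requires the RHS to be a perfect cube.
Strategy: iterate y from -45 to 45, compute RHS = 23·y³ + 1, and check whether it is a (positive or negative) perfect cube.
Check small values of y:
  y = 0: RHS = 1 = (1)³ ⇒ x = 1 works.
  y = 1: RHS = 24 is not a perfect cube.
  y = -1: RHS = -22 is not a perfect cube.
  y = 2: RHS = 185 is not a perfect cube.
  y = -2: RHS = -183 is not a perfect cube.
  y = 3: RHS = 622 is not a perfect cube.
  y = -3: RHS = -620 is not a perfect cube.
Continuing the search up to |y| = 45 finds no further solutions beyond those listed.
Collected solutions: (1, 0).

Solutions (with |y| ≤ 45): (1, 0).


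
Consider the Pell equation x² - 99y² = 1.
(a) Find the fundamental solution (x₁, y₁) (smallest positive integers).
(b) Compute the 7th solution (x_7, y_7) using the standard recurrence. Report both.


Step 1: Find the fundamental solution (x₁, y₁) of x² - 99y² = 1.
  Expand √99 as a continued fraction. a₀ = ⌊√99⌋ = 9; iterate m_{k+1} = d_k·a_k − m_k, d_{k+1} = (99 − m_{k+1}²)/d_k, a_{k+1} = ⌊(a₀ + m_{k+1})/d_{k+1}⌋ (starting m₀ = 0, d₀ = 1), with convergents p_k = a_k·p_{k-1} + p_{k-2}, q_k = a_k·q_{k-1} + q_{k-2} (p₋₁ = 1, q₋₁ = 0):
  k = 0: a₀ = 9; p₀/q₀ = 9/1; p₀² − 99·q₀² = 81 − 99 = -18.
  k = 1: m = 9, d = 18, a = ⌊(9 + 9)/18⌋ = 1; p/q = (1·9 + 1)/(1·1 + 0) = 10/1; p² − 99·q² = 100 − 99 = 1.
  The first convergent with p² − 99·q² = 1 gives the fundamental solution (x₁, y₁) = (10, 1).
Step 2: Apply the recurrence (x_{n+1}, y_{n+1}) = (x₁x_n + 99y₁y_n, x₁y_n + y₁x_n) repeatedly.
  From (x_1, y_1) = (10, 1): x_2 = 10·10 + 99·1·1 = 199; y_2 = 10·1 + 1·10 = 20.
  From (x_2, y_2) = (199, 20): x_3 = 10·199 + 99·1·20 = 3970; y_3 = 10·20 + 1·199 = 399.
  From (x_3, y_3) = (3970, 399): x_4 = 10·3970 + 99·1·399 = 79201; y_4 = 10·399 + 1·3970 = 7960.
  From (x_4, y_4) = (79201, 7960): x_5 = 10·79201 + 99·1·7960 = 1580050; y_5 = 10·7960 + 1·79201 = 158801.
  From (x_5, y_5) = (1580050, 158801): x_6 = 10·1580050 + 99·1·158801 = 31521799; y_6 = 10·158801 + 1·1580050 = 3168060.
  From (x_6, y_6) = (31521799, 3168060): x_7 = 10·31521799 + 99·1·3168060 = 628855930; y_7 = 10·3168060 + 1·31521799 = 63202399.
Step 3: Verify x_7² - 99·y_7² = 395459780696164900 - 395459780696164899 = 1 (should be 1). ✓

(x_1, y_1) = (10, 1); (x_7, y_7) = (628855930, 63202399).


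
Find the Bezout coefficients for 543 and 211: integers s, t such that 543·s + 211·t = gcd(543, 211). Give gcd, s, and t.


Euclidean algorithm on (543, 211) — divide until remainder is 0:
  543 = 2 · 211 + 121
  211 = 1 · 121 + 90
  121 = 1 · 90 + 31
  90 = 2 · 31 + 28
  31 = 1 · 28 + 3
  28 = 9 · 3 + 1
  3 = 3 · 1 + 0
gcd(543, 211) = 1.
Track Bezout coefficients alongside the remainders: start with r₀ = 543 = a·1 + b·0 (s = 1, t = 0) and r₁ = 211 = a·0 + b·1 (s = 0, t = 1); each new remainder r_{k+1} = r_{k-1} − q_k·r_k inherits s_{k+1} = s_{k-1} − q_k·s_k, t_{k+1} = t_{k-1} − q_k·t_k, so r_k = a·s_k + b·t_k at every step:
  q = 2: r = 121, s = 1 − 2·0 = 1, t = 0 − 2·1 = -2  (check: 543·1 + 211·(-2) = 121)
  q = 1: r = 90, s = 0 − 1·1 = -1, t = 1 − 1·(-2) = 3  (check: 543·(-1) + 211·3 = 90)
  q = 1: r = 31, s = 1 − 1·(-1) = 2, t = -2 − 1·3 = -5  (check: 543·2 + 211·(-5) = 31)
  q = 2: r = 28, s = -1 − 2·2 = -5, t = 3 − 2·(-5) = 13  (check: 543·(-5) + 211·13 = 28)
  q = 1: r = 3, s = 2 − 1·(-5) = 7, t = -5 − 1·13 = -18  (check: 543·7 + 211·(-18) = 3)
  q = 9: r = 1, s = -5 − 9·7 = -68, t = 13 − 9·(-18) = 175  (check: 543·(-68) + 211·175 = 1)
The row with r = 1 (the gcd) gives the Bezout coefficients s = -68, t = 175.
Result: 543 · (-68) + 211 · (175) = 1.

gcd(543, 211) = 1; s = -68, t = 175 (check: 543·(-68) + 211·175 = 1).


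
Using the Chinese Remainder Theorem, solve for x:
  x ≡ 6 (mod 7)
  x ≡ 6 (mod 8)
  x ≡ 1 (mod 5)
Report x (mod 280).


Moduli 7, 8, 5 are pairwise coprime; by CRT there is a unique solution modulo M = 7 · 8 · 5 = 280.
Solve pairwise, accumulating the modulus:
  Start with x ≡ 6 (mod 7).
  Combine with x ≡ 6 (mod 8): since gcd(7, 8) = 1, we get a unique residue mod 56.
    Write x = 6 + 7·t and substitute into x ≡ 6 (mod 8): 7·t ≡ 6 − 6 = 0 (mod 8).
    The inverse of 7 mod 8 is 7 (since 7·7 = 49 = 6·8 + 1), so t ≡ 7·0 = 0 ≡ 0 (mod 8).
    Then x = 6 + 7·0 = 6, valid modulo lcm(7, 8) = 56: x ≡ 6 (mod 56).
  Combine with x ≡ 1 (mod 5): since gcd(56, 5) = 1, we get a unique residue mod 280.
    Write x = 6 + 56·t and substitute into x ≡ 1 (mod 5): 56·t ≡ 1 − 6 = -5 (mod 5).
    Reduce coefficients mod 5: 1·t ≡ 0 (mod 5).
    So t ≡ 0 (mod 5).
    Then x = 6 + 56·0 = 6, valid modulo lcm(56, 5) = 280: x ≡ 6 (mod 280).
Verify: 6 mod 7 = 6 ✓, 6 mod 8 = 6 ✓, 6 mod 5 = 1 ✓.

x ≡ 6 (mod 280).


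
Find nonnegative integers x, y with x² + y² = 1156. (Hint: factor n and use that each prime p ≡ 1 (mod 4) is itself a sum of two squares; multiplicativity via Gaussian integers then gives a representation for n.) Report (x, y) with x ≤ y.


Step 1: Factor n = 1156 = 2^2 · 17^2.
Step 2: Check the mod-4 condition on each prime factor: 2 = 2 (special); 17 ≡ 1 (mod 4), exponent 2.
All primes ≡ 3 (mod 4) appear to even exponent (or don't appear), so by the two-squares theorem n IS expressible as a sum of two squares.
Step 3: Build a representation. Group n = k² · m with k = 2 and m = 17 · 17 = 289 (a product of primes ≡ 1 (mod 4)); a representation of m scales to one of n via (k·x)² + (k·y)² = k²(x² + y²). Each prime p ≡ 1 (mod 4) is itself a sum of two squares; find a² by testing p − a² for a perfect square:
  17: 17 − 1² = 16 = 4² ⇒ 17 = 1² + 4².
  Combine using the Brahmagupta–Fibonacci identity (a² + b²)(c² + d²) = (ac − bd)² + (ad + bc)² = (ac + bd)² + (ad − bc)²:
  17 · 17 = 289: from (1² + 4²)(1² + 4²), take (1·1 − 4·4, 1·4 + 4·1) = (1 − 16, 4 + 4) = (-15, 8); dropping signs (only squares matter) gives (15, 8); check 15² + 8² = 225 + 64 = 289 ✓.
  Scale by k = 2: (2·15, 2·8) = (30, 16).
Step 4: Order so x ≤ y and verify: 16² + 30² = 256 + 900 = 1156 = n. ✓

n = 1156 = 16² + 30² (one valid representation with x ≤ y).


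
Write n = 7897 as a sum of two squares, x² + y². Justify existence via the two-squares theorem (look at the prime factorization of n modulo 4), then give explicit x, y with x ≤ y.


Step 1: Factor n = 7897 = 53 · 149.
Step 2: Check the mod-4 condition on each prime factor: 53 ≡ 1 (mod 4), exponent 1; 149 ≡ 1 (mod 4), exponent 1.
All primes ≡ 3 (mod 4) appear to even exponent (or don't appear), so by the two-squares theorem n IS expressible as a sum of two squares.
Step 3: Build a representation. Here n = 53 · 149 is a product of primes ≡ 1 (mod 4). Each prime p ≡ 1 (mod 4) is itself a sum of two squares; find a² by testing p − a² for a perfect square:
  53: 53 − 1² = 52, 53 − 2² = 49 = 7² ⇒ 53 = 2² + 7².
  149: 149 − 1² = 148, 149 − 2² = 145, 149 − 3² = 140, 149 − 4² = 133, 149 − 5² = 124, 149 − 6² = 113, 149 − 7² = 100 = 10² ⇒ 149 = 7² + 10².
  Combine using the Brahmagupta–Fibonacci identity (a² + b²)(c² + d²) = (ac − bd)² + (ad + bc)² = (ac + bd)² + (ad − bc)²:
  53 · 149 = 7897: from (2² + 7²)(7² + 10²), take (2·7 − 7·10, 2·10 + 7·7) = (14 − 70, 20 + 49) = (-56, 69); dropping signs (only squares matter) gives (56, 69); check 56² + 69² = 3136 + 4761 = 7897 ✓.
Step 4: Order so x ≤ y and verify: 56² + 69² = 3136 + 4761 = 7897 = n. ✓

n = 7897 = 56² + 69² (one valid representation with x ≤ y).


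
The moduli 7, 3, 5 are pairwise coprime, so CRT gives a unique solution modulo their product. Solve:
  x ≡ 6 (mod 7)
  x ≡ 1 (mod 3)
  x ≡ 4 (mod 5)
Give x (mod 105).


Moduli 7, 3, 5 are pairwise coprime; by CRT there is a unique solution modulo M = 7 · 3 · 5 = 105.
Solve pairwise, accumulating the modulus:
  Start with x ≡ 6 (mod 7).
  Combine with x ≡ 1 (mod 3): since gcd(7, 3) = 1, we get a unique residue mod 21.
    Write x = 6 + 7·t and substitute into x ≡ 1 (mod 3): 7·t ≡ 1 − 6 = -5 (mod 3).
    Reduce coefficients mod 3: 1·t ≡ 1 (mod 3).
    So t ≡ 1 (mod 3).
    Then x = 6 + 7·1 = 13, valid modulo lcm(7, 3) = 21: x ≡ 13 (mod 21).
  Combine with x ≡ 4 (mod 5): since gcd(21, 5) = 1, we get a unique residue mod 105.
    Write x = 13 + 21·t and substitute into x ≡ 4 (mod 5): 21·t ≡ 4 − 13 = -9 (mod 5).
    Reduce coefficients mod 5: 1·t ≡ 1 (mod 5).
    So t ≡ 1 (mod 5).
    Then x = 13 + 21·1 = 34, valid modulo lcm(21, 5) = 105: x ≡ 34 (mod 105).
Verify: 34 mod 7 = 6 ✓, 34 mod 3 = 1 ✓, 34 mod 5 = 4 ✓.

x ≡ 34 (mod 105).


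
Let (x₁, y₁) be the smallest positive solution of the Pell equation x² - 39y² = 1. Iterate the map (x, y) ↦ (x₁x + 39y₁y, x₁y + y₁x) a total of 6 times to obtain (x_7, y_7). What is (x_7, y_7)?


Step 1: Find the fundamental solution (x₁, y₁) of x² - 39y² = 1.
  Expand √39 as a continued fraction. a₀ = ⌊√39⌋ = 6; iterate m_{k+1} = d_k·a_k − m_k, d_{k+1} = (39 − m_{k+1}²)/d_k, a_{k+1} = ⌊(a₀ + m_{k+1})/d_{k+1}⌋ (starting m₀ = 0, d₀ = 1), with convergents p_k = a_k·p_{k-1} + p_{k-2}, q_k = a_k·q_{k-1} + q_{k-2} (p₋₁ = 1, q₋₁ = 0):
  k = 0: a₀ = 6; p₀/q₀ = 6/1; p₀² − 39·q₀² = 36 − 39 = -3.
  k = 1: m = 6, d = 3, a = ⌊(6 + 6)/3⌋ = 4; p/q = (4·6 + 1)/(4·1 + 0) = 25/4; p² − 39·q² = 625 − 624 = 1.
  The first convergent with p² − 39·q² = 1 gives the fundamental solution (x₁, y₁) = (25, 4).
Step 2: Apply the recurrence (x_{n+1}, y_{n+1}) = (x₁x_n + 39y₁y_n, x₁y_n + y₁x_n) repeatedly.
  From (x_1, y_1) = (25, 4): x_2 = 25·25 + 39·4·4 = 1249; y_2 = 25·4 + 4·25 = 200.
  From (x_2, y_2) = (1249, 200): x_3 = 25·1249 + 39·4·200 = 62425; y_3 = 25·200 + 4·1249 = 9996.
  From (x_3, y_3) = (62425, 9996): x_4 = 25·62425 + 39·4·9996 = 3120001; y_4 = 25·9996 + 4·62425 = 499600.
  From (x_4, y_4) = (3120001, 499600): x_5 = 25·3120001 + 39·4·499600 = 155937625; y_5 = 25·499600 + 4·3120001 = 24970004.
  From (x_5, y_5) = (155937625, 24970004): x_6 = 25·155937625 + 39·4·24970004 = 7793761249; y_6 = 25·24970004 + 4·155937625 = 1248000600.
  From (x_6, y_6) = (7793761249, 1248000600): x_7 = 25·7793761249 + 39·4·1248000600 = 389532124825; y_7 = 25·1248000600 + 4·7793761249 = 62375059996.
Step 3: Verify x_7² - 39·y_7² = 151735276270679381280625 - 151735276270679381280624 = 1 (should be 1). ✓

(x_1, y_1) = (25, 4); (x_7, y_7) = (389532124825, 62375059996).


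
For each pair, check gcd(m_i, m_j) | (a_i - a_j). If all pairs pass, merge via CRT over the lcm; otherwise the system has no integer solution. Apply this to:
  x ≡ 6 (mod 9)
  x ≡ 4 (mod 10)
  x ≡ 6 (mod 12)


Moduli 9, 10, 12 are not pairwise coprime, so CRT works modulo lcm(m_i) when all pairwise compatibility conditions hold.
Pairwise compatibility: gcd(m_i, m_j) must divide a_i - a_j for every pair.
Merge one congruence at a time:
  Start: x ≡ 6 (mod 9).
  Combine with x ≡ 4 (mod 10): gcd(9, 10) = 1; 4 - 6 = -2, which IS divisible by 1, so compatible.
    Write x = 6 + 9·t and substitute into x ≡ 4 (mod 10): 9·t ≡ 4 − 6 = -2 (mod 10).
    Reduce coefficients mod 10: 9·t ≡ 8 (mod 10).
    The inverse of 9 mod 10 is 9 (since 9·9 = 81 = 8·10 + 1), so t ≡ 9·8 = 72 ≡ 2 (mod 10).
    Then x = 6 + 9·2 = 24, valid modulo lcm(9, 10) = 90: x ≡ 24 (mod 90).
  Combine with x ≡ 6 (mod 12): gcd(90, 12) = 6; 6 - 24 = -18, which IS divisible by 6, so compatible.
    Write x = 24 + 90·t and substitute into x ≡ 6 (mod 12): 90·t ≡ 6 − 24 = -18 (mod 12).
    Divide the congruence (and modulus) by g = 6: 15·t ≡ -3 (mod 2).
    Reduce coefficients mod 2: 1·t ≡ 1 (mod 2).
    So t ≡ 1 (mod 2).
    Then x = 24 + 90·1 = 114, valid modulo lcm(90, 12) = 180: x ≡ 114 (mod 180).
Verify: 114 mod 9 = 6, 114 mod 10 = 4, 114 mod 12 = 6.

x ≡ 114 (mod 180).


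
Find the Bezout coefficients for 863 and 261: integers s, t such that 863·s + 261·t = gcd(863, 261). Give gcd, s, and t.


Euclidean algorithm on (863, 261) — divide until remainder is 0:
  863 = 3 · 261 + 80
  261 = 3 · 80 + 21
  80 = 3 · 21 + 17
  21 = 1 · 17 + 4
  17 = 4 · 4 + 1
  4 = 4 · 1 + 0
gcd(863, 261) = 1.
Track Bezout coefficients alongside the remainders: start with r₀ = 863 = a·1 + b·0 (s = 1, t = 0) and r₁ = 261 = a·0 + b·1 (s = 0, t = 1); each new remainder r_{k+1} = r_{k-1} − q_k·r_k inherits s_{k+1} = s_{k-1} − q_k·s_k, t_{k+1} = t_{k-1} − q_k·t_k, so r_k = a·s_k + b·t_k at every step:
  q = 3: r = 80, s = 1 − 3·0 = 1, t = 0 − 3·1 = -3  (check: 863·1 + 261·(-3) = 80)
  q = 3: r = 21, s = 0 − 3·1 = -3, t = 1 − 3·(-3) = 10  (check: 863·(-3) + 261·10 = 21)
  q = 3: r = 17, s = 1 − 3·(-3) = 10, t = -3 − 3·10 = -33  (check: 863·10 + 261·(-33) = 17)
  q = 1: r = 4, s = -3 − 1·10 = -13, t = 10 − 1·(-33) = 43  (check: 863·(-13) + 261·43 = 4)
  q = 4: r = 1, s = 10 − 4·(-13) = 62, t = -33 − 4·43 = -205  (check: 863·62 + 261·(-205) = 1)
The row with r = 1 (the gcd) gives the Bezout coefficients s = 62, t = -205.
Result: 863 · (62) + 261 · (-205) = 1.

gcd(863, 261) = 1; s = 62, t = -205 (check: 863·62 + 261·(-205) = 1).


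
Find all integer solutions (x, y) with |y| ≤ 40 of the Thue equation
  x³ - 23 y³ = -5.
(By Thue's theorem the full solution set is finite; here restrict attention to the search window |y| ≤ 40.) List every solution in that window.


The equation is x³ - 23y³ = -5. For fixed y, x³ = 23·y³ − 5, so a solution requires the RHS to be a perfect cube.
Strategy: iterate y from -40 to 40, compute RHS = 23·y³ − 5, and check whether it is a (positive or negative) perfect cube.
Check small values of y:
  y = 0: RHS = -5 is not a perfect cube.
  y = 1: RHS = 18 is not a perfect cube.
  y = -1: RHS = -28 is not a perfect cube.
  y = 2: RHS = 179 is not a perfect cube.
  y = -2: RHS = -189 is not a perfect cube.
  y = 3: RHS = 616 is not a perfect cube.
  y = -3: RHS = -626 is not a perfect cube.
Continuing the search up to |y| = 40 finds no solutions either.
No (x, y) in the scanned range satisfies the equation.

No integer solutions with |y| ≤ 40.


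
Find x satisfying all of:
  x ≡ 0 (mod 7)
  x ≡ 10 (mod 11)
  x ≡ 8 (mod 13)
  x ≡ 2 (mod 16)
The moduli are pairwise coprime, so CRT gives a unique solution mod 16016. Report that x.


Product of moduli M = 7 · 11 · 13 · 16 = 16016.
Merge one congruence at a time:
  Start: x ≡ 0 (mod 7).
  Combine with x ≡ 10 (mod 11); new modulus lcm = 77.
    Write x = 0 + 7·t and substitute into x ≡ 10 (mod 11): 7·t ≡ 10 − 0 = 10 (mod 11).
    The inverse of 7 mod 11 is 8 (since 7·8 = 56 = 5·11 + 1), so t ≡ 8·10 = 80 ≡ 3 (mod 11).
    Then x = 0 + 7·3 = 21, valid modulo lcm(7, 11) = 77: x ≡ 21 (mod 77).
  Combine with x ≡ 8 (mod 13); new modulus lcm = 1001.
    Write x = 21 + 77·t and substitute into x ≡ 8 (mod 13): 77·t ≡ 8 − 21 = -13 (mod 13).
    Reduce coefficients mod 13: 12·t ≡ 0 (mod 13).
    The inverse of 12 mod 13 is 12 (since 12·12 = 144 = 11·13 + 1), so t ≡ 12·0 = 0 ≡ 0 (mod 13).
    Then x = 21 + 77·0 = 21, valid modulo lcm(77, 13) = 1001: x ≡ 21 (mod 1001).
  Combine with x ≡ 2 (mod 16); new modulus lcm = 16016.
    Write x = 21 + 1001·t and substitute into x ≡ 2 (mod 16): 1001·t ≡ 2 − 21 = -19 (mod 16).
    Reduce coefficients mod 16: 9·t ≡ 13 (mod 16).
    The inverse of 9 mod 16 is 9 (since 9·9 = 81 = 5·16 + 1), so t ≡ 9·13 = 117 ≡ 5 (mod 16).
    Then x = 21 + 1001·5 = 5026, valid modulo lcm(1001, 16) = 16016: x ≡ 5026 (mod 16016).
Verify against each original: 5026 mod 7 = 0, 5026 mod 11 = 10, 5026 mod 13 = 8, 5026 mod 16 = 2.

x ≡ 5026 (mod 16016).


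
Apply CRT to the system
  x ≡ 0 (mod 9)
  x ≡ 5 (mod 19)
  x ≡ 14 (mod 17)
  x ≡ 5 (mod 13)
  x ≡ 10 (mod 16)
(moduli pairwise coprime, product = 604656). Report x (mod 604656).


Product of moduli M = 9 · 19 · 17 · 13 · 16 = 604656.
Merge one congruence at a time:
  Start: x ≡ 0 (mod 9).
  Combine with x ≡ 5 (mod 19); new modulus lcm = 171.
    Write x = 0 + 9·t and substitute into x ≡ 5 (mod 19): 9·t ≡ 5 − 0 = 5 (mod 19).
    The inverse of 9 mod 19 is 17 (since 9·17 = 153 = 8·19 + 1), so t ≡ 17·5 = 85 ≡ 9 (mod 19).
    Then x = 0 + 9·9 = 81, valid modulo lcm(9, 19) = 171: x ≡ 81 (mod 171).
  Combine with x ≡ 14 (mod 17); new modulus lcm = 2907.
    Write x = 81 + 171·t and substitute into x ≡ 14 (mod 17): 171·t ≡ 14 − 81 = -67 (mod 17).
    Reduce coefficients mod 17: 1·t ≡ 1 (mod 17).
    So t ≡ 1 (mod 17).
    Then x = 81 + 171·1 = 252, valid modulo lcm(171, 17) = 2907: x ≡ 252 (mod 2907).
  Combine with x ≡ 5 (mod 13); new modulus lcm = 37791.
    Write x = 252 + 2907·t and substitute into x ≡ 5 (mod 13): 2907·t ≡ 5 − 252 = -247 (mod 13).
    Reduce coefficients mod 13: 8·t ≡ 0 (mod 13).
    The inverse of 8 mod 13 is 5 (since 8·5 = 40 = 3·13 + 1), so t ≡ 5·0 = 0 ≡ 0 (mod 13).
    Then x = 252 + 2907·0 = 252, valid modulo lcm(2907, 13) = 37791: x ≡ 252 (mod 37791).
  Combine with x ≡ 10 (mod 16); new modulus lcm = 604656.
    Write x = 252 + 37791·t and substitute into x ≡ 10 (mod 16): 37791·t ≡ 10 − 252 = -242 (mod 16).
    Reduce coefficients mod 16: 15·t ≡ 14 (mod 16).
    The inverse of 15 mod 16 is 15 (since 15·15 = 225 = 14·16 + 1), so t ≡ 15·14 = 210 ≡ 2 (mod 16).
    Then x = 252 + 37791·2 = 75834, valid modulo lcm(37791, 16) = 604656: x ≡ 75834 (mod 604656).
Verify against each original: 75834 mod 9 = 0, 75834 mod 19 = 5, 75834 mod 17 = 14, 75834 mod 13 = 5, 75834 mod 16 = 10.

x ≡ 75834 (mod 604656).


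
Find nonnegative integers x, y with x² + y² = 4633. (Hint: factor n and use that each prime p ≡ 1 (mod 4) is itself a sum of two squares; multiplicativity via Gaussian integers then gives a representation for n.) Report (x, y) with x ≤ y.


Step 1: Factor n = 4633 = 41 · 113.
Step 2: Check the mod-4 condition on each prime factor: 41 ≡ 1 (mod 4), exponent 1; 113 ≡ 1 (mod 4), exponent 1.
All primes ≡ 3 (mod 4) appear to even exponent (or don't appear), so by the two-squares theorem n IS expressible as a sum of two squares.
Step 3: Build a representation. Here n = 41 · 113 is a product of primes ≡ 1 (mod 4). Each prime p ≡ 1 (mod 4) is itself a sum of two squares; find a² by testing p − a² for a perfect square:
  41: 41 − 1² = 40, 41 − 2² = 37, 41 − 3² = 32, 41 − 4² = 25 = 5² ⇒ 41 = 4² + 5².
  113: 113 − 1² = 112, 113 − 2² = 109, 113 − 3² = 104, 113 − 4² = 97, 113 − 5² = 88, 113 − 6² = 77, 113 − 7² = 64 = 8² ⇒ 113 = 7² + 8².
  Combine using the Brahmagupta–Fibonacci identity (a² + b²)(c² + d²) = (ac − bd)² + (ad + bc)² = (ac + bd)² + (ad − bc)²:
  41 · 113 = 4633: from (4² + 5²)(7² + 8²), take (4·7 − 5·8, 4·8 + 5·7) = (28 − 40, 32 + 35) = (-12, 67); dropping signs (only squares matter) gives (12, 67); check 12² + 67² = 144 + 4489 = 4633 ✓.
Step 4: Order so x ≤ y and verify: 12² + 67² = 144 + 4489 = 4633 = n. ✓

n = 4633 = 12² + 67² (one valid representation with x ≤ y).


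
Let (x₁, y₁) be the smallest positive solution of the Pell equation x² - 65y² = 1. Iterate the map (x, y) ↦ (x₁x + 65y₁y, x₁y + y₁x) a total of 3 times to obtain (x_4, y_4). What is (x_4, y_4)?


Step 1: Find the fundamental solution (x₁, y₁) of x² - 65y² = 1.
  Expand √65 as a continued fraction. a₀ = ⌊√65⌋ = 8; iterate m_{k+1} = d_k·a_k − m_k, d_{k+1} = (65 − m_{k+1}²)/d_k, a_{k+1} = ⌊(a₀ + m_{k+1})/d_{k+1}⌋ (starting m₀ = 0, d₀ = 1), with convergents p_k = a_k·p_{k-1} + p_{k-2}, q_k = a_k·q_{k-1} + q_{k-2} (p₋₁ = 1, q₋₁ = 0):
  k = 0: a₀ = 8; p₀/q₀ = 8/1; p₀² − 65·q₀² = 64 − 65 = -1.
  k = 1: m = 8, d = 1, a = ⌊(8 + 8)/1⌋ = 16; p/q = (16·8 + 1)/(16·1 + 0) = 129/16; p² − 65·q² = 16641 − 16640 = 1.
  The first convergent with p² − 65·q² = 1 gives the fundamental solution (x₁, y₁) = (129, 16).
Step 2: Apply the recurrence (x_{n+1}, y_{n+1}) = (x₁x_n + 65y₁y_n, x₁y_n + y₁x_n) repeatedly.
  From (x_1, y_1) = (129, 16): x_2 = 129·129 + 65·16·16 = 33281; y_2 = 129·16 + 16·129 = 4128.
  From (x_2, y_2) = (33281, 4128): x_3 = 129·33281 + 65·16·4128 = 8586369; y_3 = 129·4128 + 16·33281 = 1065008.
  From (x_3, y_3) = (8586369, 1065008): x_4 = 129·8586369 + 65·16·1065008 = 2215249921; y_4 = 129·1065008 + 16·8586369 = 274767936.
Step 3: Verify x_4² - 65·y_4² = 4907332212490506241 - 4907332212490506240 = 1 (should be 1). ✓

(x_1, y_1) = (129, 16); (x_4, y_4) = (2215249921, 274767936).


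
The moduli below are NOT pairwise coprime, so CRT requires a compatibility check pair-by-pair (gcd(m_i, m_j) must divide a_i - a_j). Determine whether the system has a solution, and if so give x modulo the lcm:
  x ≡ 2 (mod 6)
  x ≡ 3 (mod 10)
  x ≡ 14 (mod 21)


Moduli 6, 10, 21 are not pairwise coprime, so CRT works modulo lcm(m_i) when all pairwise compatibility conditions hold.
Pairwise compatibility: gcd(m_i, m_j) must divide a_i - a_j for every pair.
Merge one congruence at a time:
  Start: x ≡ 2 (mod 6).
  Combine with x ≡ 3 (mod 10): gcd(6, 10) = 2, and 3 - 2 = 1 is NOT divisible by 2.
    ⇒ system is inconsistent (no integer solution).

No solution (the system is inconsistent).


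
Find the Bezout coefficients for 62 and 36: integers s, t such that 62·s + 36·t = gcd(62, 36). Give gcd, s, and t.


Euclidean algorithm on (62, 36) — divide until remainder is 0:
  62 = 1 · 36 + 26
  36 = 1 · 26 + 10
  26 = 2 · 10 + 6
  10 = 1 · 6 + 4
  6 = 1 · 4 + 2
  4 = 2 · 2 + 0
gcd(62, 36) = 2.
Track Bezout coefficients alongside the remainders: start with r₀ = 62 = a·1 + b·0 (s = 1, t = 0) and r₁ = 36 = a·0 + b·1 (s = 0, t = 1); each new remainder r_{k+1} = r_{k-1} − q_k·r_k inherits s_{k+1} = s_{k-1} − q_k·s_k, t_{k+1} = t_{k-1} − q_k·t_k, so r_k = a·s_k + b·t_k at every step:
  q = 1: r = 26, s = 1 − 1·0 = 1, t = 0 − 1·1 = -1  (check: 62·1 + 36·(-1) = 26)
  q = 1: r = 10, s = 0 − 1·1 = -1, t = 1 − 1·(-1) = 2  (check: 62·(-1) + 36·2 = 10)
  q = 2: r = 6, s = 1 − 2·(-1) = 3, t = -1 − 2·2 = -5  (check: 62·3 + 36·(-5) = 6)
  q = 1: r = 4, s = -1 − 1·3 = -4, t = 2 − 1·(-5) = 7  (check: 62·(-4) + 36·7 = 4)
  q = 1: r = 2, s = 3 − 1·(-4) = 7, t = -5 − 1·7 = -12  (check: 62·7 + 36·(-12) = 2)
The row with r = 2 (the gcd) gives the Bezout coefficients s = 7, t = -12.
Result: 62 · (7) + 36 · (-12) = 2.

gcd(62, 36) = 2; s = 7, t = -12 (check: 62·7 + 36·(-12) = 2).


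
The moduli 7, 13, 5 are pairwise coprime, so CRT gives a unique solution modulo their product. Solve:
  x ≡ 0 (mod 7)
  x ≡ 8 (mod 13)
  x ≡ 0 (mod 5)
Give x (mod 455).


Moduli 7, 13, 5 are pairwise coprime; by CRT there is a unique solution modulo M = 7 · 13 · 5 = 455.
Solve pairwise, accumulating the modulus:
  Start with x ≡ 0 (mod 7).
  Combine with x ≡ 8 (mod 13): since gcd(7, 13) = 1, we get a unique residue mod 91.
    Write x = 0 + 7·t and substitute into x ≡ 8 (mod 13): 7·t ≡ 8 − 0 = 8 (mod 13).
    The inverse of 7 mod 13 is 2 (since 7·2 = 14 = 1·13 + 1), so t ≡ 2·8 = 16 ≡ 3 (mod 13).
    Then x = 0 + 7·3 = 21, valid modulo lcm(7, 13) = 91: x ≡ 21 (mod 91).
  Combine with x ≡ 0 (mod 5): since gcd(91, 5) = 1, we get a unique residue mod 455.
    Write x = 21 + 91·t and substitute into x ≡ 0 (mod 5): 91·t ≡ 0 − 21 = -21 (mod 5).
    Reduce coefficients mod 5: 1·t ≡ 4 (mod 5).
    So t ≡ 4 (mod 5).
    Then x = 21 + 91·4 = 385, valid modulo lcm(91, 5) = 455: x ≡ 385 (mod 455).
Verify: 385 mod 7 = 0 ✓, 385 mod 13 = 8 ✓, 385 mod 5 = 0 ✓.

x ≡ 385 (mod 455).


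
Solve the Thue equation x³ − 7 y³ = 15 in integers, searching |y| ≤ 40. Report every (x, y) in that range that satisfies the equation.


The equation is x³ - 7y³ = 15. For fixed y, x³ = 7·y³ + 15, so a solution requires the RHS to be a perfect cube.
Strategy: iterate y from -40 to 40, compute RHS = 7·y³ + 15, and check whether it is a (positive or negative) perfect cube.
Check small values of y:
  y = 0: RHS = 15 is not a perfect cube.
  y = 1: RHS = 22 is not a perfect cube.
  y = -1: RHS = 8 = (2)³ ⇒ x = 2 works.
  y = 2: RHS = 71 is not a perfect cube.
  y = -2: RHS = -41 is not a perfect cube.
  y = 3: RHS = 204 is not a perfect cube.
  y = -3: RHS = -174 is not a perfect cube.
Continuing, at y = 23: RHS = 85184 = (44)³ ⇒ x = 44 works.
Searching the remaining y in |y| ≤ 40 finds no further solutions.
Collected solutions: (2, -1), (44, 23).

Solutions (with |y| ≤ 40): (2, -1), (44, 23).


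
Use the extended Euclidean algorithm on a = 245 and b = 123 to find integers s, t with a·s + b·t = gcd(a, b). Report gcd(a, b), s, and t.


Euclidean algorithm on (245, 123) — divide until remainder is 0:
  245 = 1 · 123 + 122
  123 = 1 · 122 + 1
  122 = 122 · 1 + 0
gcd(245, 123) = 1.
Track Bezout coefficients alongside the remainders: start with r₀ = 245 = a·1 + b·0 (s = 1, t = 0) and r₁ = 123 = a·0 + b·1 (s = 0, t = 1); each new remainder r_{k+1} = r_{k-1} − q_k·r_k inherits s_{k+1} = s_{k-1} − q_k·s_k, t_{k+1} = t_{k-1} − q_k·t_k, so r_k = a·s_k + b·t_k at every step:
  q = 1: r = 122, s = 1 − 1·0 = 1, t = 0 − 1·1 = -1  (check: 245·1 + 123·(-1) = 122)
  q = 1: r = 1, s = 0 − 1·1 = -1, t = 1 − 1·(-1) = 2  (check: 245·(-1) + 123·2 = 1)
The row with r = 1 (the gcd) gives the Bezout coefficients s = -1, t = 2.
Result: 245 · (-1) + 123 · (2) = 1.

gcd(245, 123) = 1; s = -1, t = 2 (check: 245·(-1) + 123·2 = 1).


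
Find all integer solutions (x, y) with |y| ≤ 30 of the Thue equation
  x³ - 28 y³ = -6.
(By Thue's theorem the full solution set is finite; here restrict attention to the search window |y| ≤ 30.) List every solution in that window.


The equation is x³ - 28y³ = -6. For fixed y, x³ = 28·y³ − 6, so a solution requires the RHS to be a perfect cube.
Strategy: iterate y from -30 to 30, compute RHS = 28·y³ − 6, and check whether it is a (positive or negative) perfect cube.
Check small values of y:
  y = 0: RHS = -6 is not a perfect cube.
  y = 1: RHS = 22 is not a perfect cube.
  y = -1: RHS = -34 is not a perfect cube.
  y = 2: RHS = 218 is not a perfect cube.
  y = -2: RHS = -230 is not a perfect cube.
  y = 3: RHS = 750 is not a perfect cube.
  y = -3: RHS = -762 is not a perfect cube.
Continuing the search up to |y| = 30 finds no solutions either.
No (x, y) in the scanned range satisfies the equation.

No integer solutions with |y| ≤ 30.


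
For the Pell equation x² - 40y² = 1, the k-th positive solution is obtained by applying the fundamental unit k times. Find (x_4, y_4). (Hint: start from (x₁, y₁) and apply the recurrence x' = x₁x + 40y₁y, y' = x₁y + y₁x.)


Step 1: Find the fundamental solution (x₁, y₁) of x² - 40y² = 1.
  Expand √40 as a continued fraction. a₀ = ⌊√40⌋ = 6; iterate m_{k+1} = d_k·a_k − m_k, d_{k+1} = (40 − m_{k+1}²)/d_k, a_{k+1} = ⌊(a₀ + m_{k+1})/d_{k+1}⌋ (starting m₀ = 0, d₀ = 1), with convergents p_k = a_k·p_{k-1} + p_{k-2}, q_k = a_k·q_{k-1} + q_{k-2} (p₋₁ = 1, q₋₁ = 0):
  k = 0: a₀ = 6; p₀/q₀ = 6/1; p₀² − 40·q₀² = 36 − 40 = -4.
  k = 1: m = 6, d = 4, a = ⌊(6 + 6)/4⌋ = 3; p/q = (3·6 + 1)/(3·1 + 0) = 19/3; p² − 40·q² = 361 − 360 = 1.
  The first convergent with p² − 40·q² = 1 gives the fundamental solution (x₁, y₁) = (19, 3).
Step 2: Apply the recurrence (x_{n+1}, y_{n+1}) = (x₁x_n + 40y₁y_n, x₁y_n + y₁x_n) repeatedly.
  From (x_1, y_1) = (19, 3): x_2 = 19·19 + 40·3·3 = 721; y_2 = 19·3 + 3·19 = 114.
  From (x_2, y_2) = (721, 114): x_3 = 19·721 + 40·3·114 = 27379; y_3 = 19·114 + 3·721 = 4329.
  From (x_3, y_3) = (27379, 4329): x_4 = 19·27379 + 40·3·4329 = 1039681; y_4 = 19·4329 + 3·27379 = 164388.
Step 3: Verify x_4² - 40·y_4² = 1080936581761 - 1080936581760 = 1 (should be 1). ✓

(x_1, y_1) = (19, 3); (x_4, y_4) = (1039681, 164388).


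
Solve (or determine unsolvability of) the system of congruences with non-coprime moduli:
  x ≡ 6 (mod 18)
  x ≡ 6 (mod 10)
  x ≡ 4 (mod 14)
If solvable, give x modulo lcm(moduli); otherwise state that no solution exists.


Moduli 18, 10, 14 are not pairwise coprime, so CRT works modulo lcm(m_i) when all pairwise compatibility conditions hold.
Pairwise compatibility: gcd(m_i, m_j) must divide a_i - a_j for every pair.
Merge one congruence at a time:
  Start: x ≡ 6 (mod 18).
  Combine with x ≡ 6 (mod 10): gcd(18, 10) = 2; 6 - 6 = 0, which IS divisible by 2, so compatible.
    Write x = 6 + 18·t and substitute into x ≡ 6 (mod 10): 18·t ≡ 6 − 6 = 0 (mod 10).
    Divide the congruence (and modulus) by g = 2: 9·t ≡ 0 (mod 5).
    Reduce coefficients mod 5: 4·t ≡ 0 (mod 5).
    The inverse of 4 mod 5 is 4 (since 4·4 = 16 = 3·5 + 1), so t ≡ 4·0 = 0 ≡ 0 (mod 5).
    Then x = 6 + 18·0 = 6, valid modulo lcm(18, 10) = 90: x ≡ 6 (mod 90).
  Combine with x ≡ 4 (mod 14): gcd(90, 14) = 2; 4 - 6 = -2, which IS divisible by 2, so compatible.
    Write x = 6 + 90·t and substitute into x ≡ 4 (mod 14): 90·t ≡ 4 − 6 = -2 (mod 14).
    Divide the congruence (and modulus) by g = 2: 45·t ≡ -1 (mod 7).
    Reduce coefficients mod 7: 3·t ≡ 6 (mod 7).
    The inverse of 3 mod 7 is 5 (since 3·5 = 15 = 2·7 + 1), so t ≡ 5·6 = 30 ≡ 2 (mod 7).
    Then x = 6 + 90·2 = 186, valid modulo lcm(90, 14) = 630: x ≡ 186 (mod 630).
Verify: 186 mod 18 = 6, 186 mod 10 = 6, 186 mod 14 = 4.

x ≡ 186 (mod 630).


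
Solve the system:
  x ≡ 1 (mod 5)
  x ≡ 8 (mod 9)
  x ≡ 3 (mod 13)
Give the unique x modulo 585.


Moduli 5, 9, 13 are pairwise coprime; by CRT there is a unique solution modulo M = 5 · 9 · 13 = 585.
Solve pairwise, accumulating the modulus:
  Start with x ≡ 1 (mod 5).
  Combine with x ≡ 8 (mod 9): since gcd(5, 9) = 1, we get a unique residue mod 45.
    Write x = 1 + 5·t and substitute into x ≡ 8 (mod 9): 5·t ≡ 8 − 1 = 7 (mod 9).
    The inverse of 5 mod 9 is 2 (since 5·2 = 10 = 1·9 + 1), so t ≡ 2·7 = 14 ≡ 5 (mod 9).
    Then x = 1 + 5·5 = 26, valid modulo lcm(5, 9) = 45: x ≡ 26 (mod 45).
  Combine with x ≡ 3 (mod 13): since gcd(45, 13) = 1, we get a unique residue mod 585.
    Write x = 26 + 45·t and substitute into x ≡ 3 (mod 13): 45·t ≡ 3 − 26 = -23 (mod 13).
    Reduce coefficients mod 13: 6·t ≡ 3 (mod 13).
    The inverse of 6 mod 13 is 11 (since 6·11 = 66 = 5·13 + 1), so t ≡ 11·3 = 33 ≡ 7 (mod 13).
    Then x = 26 + 45·7 = 341, valid modulo lcm(45, 13) = 585: x ≡ 341 (mod 585).
Verify: 341 mod 5 = 1 ✓, 341 mod 9 = 8 ✓, 341 mod 13 = 3 ✓.

x ≡ 341 (mod 585).


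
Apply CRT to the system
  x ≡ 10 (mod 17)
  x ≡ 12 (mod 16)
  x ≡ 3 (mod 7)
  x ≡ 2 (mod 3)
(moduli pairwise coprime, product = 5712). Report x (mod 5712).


Product of moduli M = 17 · 16 · 7 · 3 = 5712.
Merge one congruence at a time:
  Start: x ≡ 10 (mod 17).
  Combine with x ≡ 12 (mod 16); new modulus lcm = 272.
    Write x = 10 + 17·t and substitute into x ≡ 12 (mod 16): 17·t ≡ 12 − 10 = 2 (mod 16).
    Reduce coefficients mod 16: 1·t ≡ 2 (mod 16).
    So t ≡ 2 (mod 16).
    Then x = 10 + 17·2 = 44, valid modulo lcm(17, 16) = 272: x ≡ 44 (mod 272).
  Combine with x ≡ 3 (mod 7); new modulus lcm = 1904.
    Write x = 44 + 272·t and substitute into x ≡ 3 (mod 7): 272·t ≡ 3 − 44 = -41 (mod 7).
    Reduce coefficients mod 7: 6·t ≡ 1 (mod 7).
    The inverse of 6 mod 7 is 6 (since 6·6 = 36 = 5·7 + 1), so t ≡ 6·1 = 6 ≡ 6 (mod 7).
    Then x = 44 + 272·6 = 1676, valid modulo lcm(272, 7) = 1904: x ≡ 1676 (mod 1904).
  Combine with x ≡ 2 (mod 3); new modulus lcm = 5712.
    Write x = 1676 + 1904·t and substitute into x ≡ 2 (mod 3): 1904·t ≡ 2 − 1676 = -1674 (mod 3).
    Reduce coefficients mod 3: 2·t ≡ 0 (mod 3).
    The inverse of 2 mod 3 is 2 (since 2·2 = 4 = 1·3 + 1), so t ≡ 2·0 = 0 ≡ 0 (mod 3).
    Then x = 1676 + 1904·0 = 1676, valid modulo lcm(1904, 3) = 5712: x ≡ 1676 (mod 5712).
Verify against each original: 1676 mod 17 = 10, 1676 mod 16 = 12, 1676 mod 7 = 3, 1676 mod 3 = 2.

x ≡ 1676 (mod 5712).


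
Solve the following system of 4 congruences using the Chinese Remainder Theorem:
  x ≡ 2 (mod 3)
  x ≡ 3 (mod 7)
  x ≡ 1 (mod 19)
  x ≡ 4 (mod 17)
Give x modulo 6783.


Product of moduli M = 3 · 7 · 19 · 17 = 6783.
Merge one congruence at a time:
  Start: x ≡ 2 (mod 3).
  Combine with x ≡ 3 (mod 7); new modulus lcm = 21.
    Write x = 2 + 3·t and substitute into x ≡ 3 (mod 7): 3·t ≡ 3 − 2 = 1 (mod 7).
    The inverse of 3 mod 7 is 5 (since 3·5 = 15 = 2·7 + 1), so t ≡ 5·1 = 5 ≡ 5 (mod 7).
    Then x = 2 + 3·5 = 17, valid modulo lcm(3, 7) = 21: x ≡ 17 (mod 21).
  Combine with x ≡ 1 (mod 19); new modulus lcm = 399.
    Write x = 17 + 21·t and substitute into x ≡ 1 (mod 19): 21·t ≡ 1 − 17 = -16 (mod 19).
    Reduce coefficients mod 19: 2·t ≡ 3 (mod 19).
    The inverse of 2 mod 19 is 10 (since 2·10 = 20 = 1·19 + 1), so t ≡ 10·3 = 30 ≡ 11 (mod 19).
    Then x = 17 + 21·11 = 248, valid modulo lcm(21, 19) = 399: x ≡ 248 (mod 399).
  Combine with x ≡ 4 (mod 17); new modulus lcm = 6783.
    Write x = 248 + 399·t and substitute into x ≡ 4 (mod 17): 399·t ≡ 4 − 248 = -244 (mod 17).
    Reduce coefficients mod 17: 8·t ≡ 11 (mod 17).
    The inverse of 8 mod 17 is 15 (since 8·15 = 120 = 7·17 + 1), so t ≡ 15·11 = 165 ≡ 12 (mod 17).
    Then x = 248 + 399·12 = 5036, valid modulo lcm(399, 17) = 6783: x ≡ 5036 (mod 6783).
Verify against each original: 5036 mod 3 = 2, 5036 mod 7 = 3, 5036 mod 19 = 1, 5036 mod 17 = 4.

x ≡ 5036 (mod 6783).


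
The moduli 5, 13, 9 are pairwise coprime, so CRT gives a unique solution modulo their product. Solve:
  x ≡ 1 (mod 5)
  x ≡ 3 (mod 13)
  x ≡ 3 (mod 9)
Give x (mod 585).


Moduli 5, 13, 9 are pairwise coprime; by CRT there is a unique solution modulo M = 5 · 13 · 9 = 585.
Solve pairwise, accumulating the modulus:
  Start with x ≡ 1 (mod 5).
  Combine with x ≡ 3 (mod 13): since gcd(5, 13) = 1, we get a unique residue mod 65.
    Write x = 1 + 5·t and substitute into x ≡ 3 (mod 13): 5·t ≡ 3 − 1 = 2 (mod 13).
    The inverse of 5 mod 13 is 8 (since 5·8 = 40 = 3·13 + 1), so t ≡ 8·2 = 16 ≡ 3 (mod 13).
    Then x = 1 + 5·3 = 16, valid modulo lcm(5, 13) = 65: x ≡ 16 (mod 65).
  Combine with x ≡ 3 (mod 9): since gcd(65, 9) = 1, we get a unique residue mod 585.
    Write x = 16 + 65·t and substitute into x ≡ 3 (mod 9): 65·t ≡ 3 − 16 = -13 (mod 9).
    Reduce coefficients mod 9: 2·t ≡ 5 (mod 9).
    The inverse of 2 mod 9 is 5 (since 2·5 = 10 = 1·9 + 1), so t ≡ 5·5 = 25 ≡ 7 (mod 9).
    Then x = 16 + 65·7 = 471, valid modulo lcm(65, 9) = 585: x ≡ 471 (mod 585).
Verify: 471 mod 5 = 1 ✓, 471 mod 13 = 3 ✓, 471 mod 9 = 3 ✓.

x ≡ 471 (mod 585).


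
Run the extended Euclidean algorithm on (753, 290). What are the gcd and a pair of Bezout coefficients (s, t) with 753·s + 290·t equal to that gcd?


Euclidean algorithm on (753, 290) — divide until remainder is 0:
  753 = 2 · 290 + 173
  290 = 1 · 173 + 117
  173 = 1 · 117 + 56
  117 = 2 · 56 + 5
  56 = 11 · 5 + 1
  5 = 5 · 1 + 0
gcd(753, 290) = 1.
Track Bezout coefficients alongside the remainders: start with r₀ = 753 = a·1 + b·0 (s = 1, t = 0) and r₁ = 290 = a·0 + b·1 (s = 0, t = 1); each new remainder r_{k+1} = r_{k-1} − q_k·r_k inherits s_{k+1} = s_{k-1} − q_k·s_k, t_{k+1} = t_{k-1} − q_k·t_k, so r_k = a·s_k + b·t_k at every step:
  q = 2: r = 173, s = 1 − 2·0 = 1, t = 0 − 2·1 = -2  (check: 753·1 + 290·(-2) = 173)
  q = 1: r = 117, s = 0 − 1·1 = -1, t = 1 − 1·(-2) = 3  (check: 753·(-1) + 290·3 = 117)
  q = 1: r = 56, s = 1 − 1·(-1) = 2, t = -2 − 1·3 = -5  (check: 753·2 + 290·(-5) = 56)
  q = 2: r = 5, s = -1 − 2·2 = -5, t = 3 − 2·(-5) = 13  (check: 753·(-5) + 290·13 = 5)
  q = 11: r = 1, s = 2 − 11·(-5) = 57, t = -5 − 11·13 = -148  (check: 753·57 + 290·(-148) = 1)
The row with r = 1 (the gcd) gives the Bezout coefficients s = 57, t = -148.
Result: 753 · (57) + 290 · (-148) = 1.

gcd(753, 290) = 1; s = 57, t = -148 (check: 753·57 + 290·(-148) = 1).


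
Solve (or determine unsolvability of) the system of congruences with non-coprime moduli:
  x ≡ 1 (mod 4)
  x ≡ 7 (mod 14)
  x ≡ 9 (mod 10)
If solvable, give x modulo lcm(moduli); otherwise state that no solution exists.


Moduli 4, 14, 10 are not pairwise coprime, so CRT works modulo lcm(m_i) when all pairwise compatibility conditions hold.
Pairwise compatibility: gcd(m_i, m_j) must divide a_i - a_j for every pair.
Merge one congruence at a time:
  Start: x ≡ 1 (mod 4).
  Combine with x ≡ 7 (mod 14): gcd(4, 14) = 2; 7 - 1 = 6, which IS divisible by 2, so compatible.
    Write x = 1 + 4·t and substitute into x ≡ 7 (mod 14): 4·t ≡ 7 − 1 = 6 (mod 14).
    Divide the congruence (and modulus) by g = 2: 2·t ≡ 3 (mod 7).
    The inverse of 2 mod 7 is 4 (since 2·4 = 8 = 1·7 + 1), so t ≡ 4·3 = 12 ≡ 5 (mod 7).
    Then x = 1 + 4·5 = 21, valid modulo lcm(4, 14) = 28: x ≡ 21 (mod 28).
  Combine with x ≡ 9 (mod 10): gcd(28, 10) = 2; 9 - 21 = -12, which IS divisible by 2, so compatible.
    Write x = 21 + 28·t and substitute into x ≡ 9 (mod 10): 28·t ≡ 9 − 21 = -12 (mod 10).
    Divide the congruence (and modulus) by g = 2: 14·t ≡ -6 (mod 5).
    Reduce coefficients mod 5: 4·t ≡ 4 (mod 5).
    The inverse of 4 mod 5 is 4 (since 4·4 = 16 = 3·5 + 1), so t ≡ 4·4 = 16 ≡ 1 (mod 5).
    Then x = 21 + 28·1 = 49, valid modulo lcm(28, 10) = 140: x ≡ 49 (mod 140).
Verify: 49 mod 4 = 1, 49 mod 14 = 7, 49 mod 10 = 9.

x ≡ 49 (mod 140).
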